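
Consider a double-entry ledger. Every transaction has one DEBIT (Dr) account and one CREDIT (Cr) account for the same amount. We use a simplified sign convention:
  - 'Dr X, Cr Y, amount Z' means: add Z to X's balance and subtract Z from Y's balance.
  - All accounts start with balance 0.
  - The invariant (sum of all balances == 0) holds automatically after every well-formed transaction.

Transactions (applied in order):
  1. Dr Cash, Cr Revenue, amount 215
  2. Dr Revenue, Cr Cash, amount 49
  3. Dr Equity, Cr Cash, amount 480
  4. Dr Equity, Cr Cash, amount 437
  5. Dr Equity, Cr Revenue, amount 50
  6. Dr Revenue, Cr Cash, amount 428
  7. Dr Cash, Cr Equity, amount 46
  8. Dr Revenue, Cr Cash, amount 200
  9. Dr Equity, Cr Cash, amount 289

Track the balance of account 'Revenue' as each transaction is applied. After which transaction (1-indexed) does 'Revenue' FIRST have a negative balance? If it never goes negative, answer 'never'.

Answer: 1

Derivation:
After txn 1: Revenue=-215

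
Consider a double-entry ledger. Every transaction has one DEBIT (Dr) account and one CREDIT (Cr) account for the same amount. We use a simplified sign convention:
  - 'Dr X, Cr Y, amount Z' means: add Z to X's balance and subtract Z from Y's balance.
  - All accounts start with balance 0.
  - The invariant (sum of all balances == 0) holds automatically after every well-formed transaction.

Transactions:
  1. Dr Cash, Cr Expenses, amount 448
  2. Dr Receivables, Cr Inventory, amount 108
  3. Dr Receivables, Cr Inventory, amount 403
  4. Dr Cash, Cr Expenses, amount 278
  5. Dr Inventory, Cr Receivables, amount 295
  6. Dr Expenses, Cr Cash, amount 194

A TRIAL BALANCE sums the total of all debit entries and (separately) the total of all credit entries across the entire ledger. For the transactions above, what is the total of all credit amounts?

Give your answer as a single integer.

Answer: 1726

Derivation:
Txn 1: credit+=448
Txn 2: credit+=108
Txn 3: credit+=403
Txn 4: credit+=278
Txn 5: credit+=295
Txn 6: credit+=194
Total credits = 1726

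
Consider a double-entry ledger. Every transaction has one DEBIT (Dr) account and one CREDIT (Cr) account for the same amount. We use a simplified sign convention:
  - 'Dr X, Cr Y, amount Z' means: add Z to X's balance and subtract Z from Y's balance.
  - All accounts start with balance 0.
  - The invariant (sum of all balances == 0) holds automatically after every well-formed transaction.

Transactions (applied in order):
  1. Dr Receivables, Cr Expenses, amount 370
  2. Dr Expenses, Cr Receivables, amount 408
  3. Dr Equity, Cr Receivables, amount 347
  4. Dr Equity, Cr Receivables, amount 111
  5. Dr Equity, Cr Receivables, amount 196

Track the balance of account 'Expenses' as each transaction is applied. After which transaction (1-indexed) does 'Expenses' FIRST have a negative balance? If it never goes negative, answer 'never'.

After txn 1: Expenses=-370

Answer: 1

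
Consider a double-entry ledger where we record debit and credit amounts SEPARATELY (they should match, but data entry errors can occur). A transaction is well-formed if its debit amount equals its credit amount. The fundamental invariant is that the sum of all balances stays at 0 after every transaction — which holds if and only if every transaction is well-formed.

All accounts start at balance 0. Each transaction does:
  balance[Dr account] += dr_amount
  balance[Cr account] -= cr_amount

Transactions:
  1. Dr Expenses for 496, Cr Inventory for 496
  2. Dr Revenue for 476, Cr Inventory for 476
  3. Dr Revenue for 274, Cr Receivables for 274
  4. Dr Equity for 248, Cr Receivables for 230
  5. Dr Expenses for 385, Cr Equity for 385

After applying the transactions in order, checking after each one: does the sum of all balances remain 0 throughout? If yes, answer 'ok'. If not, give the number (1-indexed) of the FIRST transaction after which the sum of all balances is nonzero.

Answer: 4

Derivation:
After txn 1: dr=496 cr=496 sum_balances=0
After txn 2: dr=476 cr=476 sum_balances=0
After txn 3: dr=274 cr=274 sum_balances=0
After txn 4: dr=248 cr=230 sum_balances=18
After txn 5: dr=385 cr=385 sum_balances=18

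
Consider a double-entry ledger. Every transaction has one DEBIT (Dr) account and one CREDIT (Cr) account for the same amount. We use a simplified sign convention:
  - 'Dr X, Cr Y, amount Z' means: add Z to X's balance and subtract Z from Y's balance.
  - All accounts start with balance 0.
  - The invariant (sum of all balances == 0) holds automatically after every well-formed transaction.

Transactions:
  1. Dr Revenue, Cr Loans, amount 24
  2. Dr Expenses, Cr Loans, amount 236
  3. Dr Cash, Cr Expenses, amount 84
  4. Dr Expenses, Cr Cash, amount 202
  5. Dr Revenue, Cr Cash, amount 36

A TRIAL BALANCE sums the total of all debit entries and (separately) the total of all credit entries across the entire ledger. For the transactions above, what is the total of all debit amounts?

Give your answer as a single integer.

Answer: 582

Derivation:
Txn 1: debit+=24
Txn 2: debit+=236
Txn 3: debit+=84
Txn 4: debit+=202
Txn 5: debit+=36
Total debits = 582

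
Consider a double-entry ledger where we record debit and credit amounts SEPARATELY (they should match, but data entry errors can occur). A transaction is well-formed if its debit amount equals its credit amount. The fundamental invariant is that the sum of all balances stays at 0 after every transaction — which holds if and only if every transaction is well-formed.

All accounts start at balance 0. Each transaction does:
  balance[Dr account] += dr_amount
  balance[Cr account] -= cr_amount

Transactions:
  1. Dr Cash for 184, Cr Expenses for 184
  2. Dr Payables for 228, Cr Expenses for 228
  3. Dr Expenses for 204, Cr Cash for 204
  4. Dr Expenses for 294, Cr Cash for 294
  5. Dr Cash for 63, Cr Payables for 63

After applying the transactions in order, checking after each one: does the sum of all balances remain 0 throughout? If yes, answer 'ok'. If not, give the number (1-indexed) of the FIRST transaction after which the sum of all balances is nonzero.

Answer: ok

Derivation:
After txn 1: dr=184 cr=184 sum_balances=0
After txn 2: dr=228 cr=228 sum_balances=0
After txn 3: dr=204 cr=204 sum_balances=0
After txn 4: dr=294 cr=294 sum_balances=0
After txn 5: dr=63 cr=63 sum_balances=0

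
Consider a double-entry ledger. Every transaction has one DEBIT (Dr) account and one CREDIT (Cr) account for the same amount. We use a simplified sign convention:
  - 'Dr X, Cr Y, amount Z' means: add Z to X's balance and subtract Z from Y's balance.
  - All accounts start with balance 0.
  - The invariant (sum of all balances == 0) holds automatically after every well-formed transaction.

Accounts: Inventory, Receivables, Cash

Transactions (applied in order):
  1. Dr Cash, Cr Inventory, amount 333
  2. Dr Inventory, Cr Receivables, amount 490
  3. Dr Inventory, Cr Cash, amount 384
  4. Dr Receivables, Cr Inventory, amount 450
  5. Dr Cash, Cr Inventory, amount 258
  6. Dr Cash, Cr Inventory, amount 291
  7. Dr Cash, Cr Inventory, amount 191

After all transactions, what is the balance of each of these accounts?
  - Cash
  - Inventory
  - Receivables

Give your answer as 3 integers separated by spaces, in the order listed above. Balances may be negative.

After txn 1 (Dr Cash, Cr Inventory, amount 333): Cash=333 Inventory=-333
After txn 2 (Dr Inventory, Cr Receivables, amount 490): Cash=333 Inventory=157 Receivables=-490
After txn 3 (Dr Inventory, Cr Cash, amount 384): Cash=-51 Inventory=541 Receivables=-490
After txn 4 (Dr Receivables, Cr Inventory, amount 450): Cash=-51 Inventory=91 Receivables=-40
After txn 5 (Dr Cash, Cr Inventory, amount 258): Cash=207 Inventory=-167 Receivables=-40
After txn 6 (Dr Cash, Cr Inventory, amount 291): Cash=498 Inventory=-458 Receivables=-40
After txn 7 (Dr Cash, Cr Inventory, amount 191): Cash=689 Inventory=-649 Receivables=-40

Answer: 689 -649 -40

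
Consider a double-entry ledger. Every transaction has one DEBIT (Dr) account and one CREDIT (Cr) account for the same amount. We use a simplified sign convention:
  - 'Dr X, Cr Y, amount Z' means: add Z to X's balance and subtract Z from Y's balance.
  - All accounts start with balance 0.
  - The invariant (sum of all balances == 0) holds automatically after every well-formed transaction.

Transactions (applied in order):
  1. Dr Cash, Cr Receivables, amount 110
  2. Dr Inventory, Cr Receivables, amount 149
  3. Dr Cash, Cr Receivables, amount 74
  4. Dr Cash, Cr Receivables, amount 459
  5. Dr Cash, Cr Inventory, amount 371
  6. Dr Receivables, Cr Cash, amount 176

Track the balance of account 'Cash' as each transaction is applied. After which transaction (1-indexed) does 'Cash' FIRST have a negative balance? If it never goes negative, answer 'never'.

Answer: never

Derivation:
After txn 1: Cash=110
After txn 2: Cash=110
After txn 3: Cash=184
After txn 4: Cash=643
After txn 5: Cash=1014
After txn 6: Cash=838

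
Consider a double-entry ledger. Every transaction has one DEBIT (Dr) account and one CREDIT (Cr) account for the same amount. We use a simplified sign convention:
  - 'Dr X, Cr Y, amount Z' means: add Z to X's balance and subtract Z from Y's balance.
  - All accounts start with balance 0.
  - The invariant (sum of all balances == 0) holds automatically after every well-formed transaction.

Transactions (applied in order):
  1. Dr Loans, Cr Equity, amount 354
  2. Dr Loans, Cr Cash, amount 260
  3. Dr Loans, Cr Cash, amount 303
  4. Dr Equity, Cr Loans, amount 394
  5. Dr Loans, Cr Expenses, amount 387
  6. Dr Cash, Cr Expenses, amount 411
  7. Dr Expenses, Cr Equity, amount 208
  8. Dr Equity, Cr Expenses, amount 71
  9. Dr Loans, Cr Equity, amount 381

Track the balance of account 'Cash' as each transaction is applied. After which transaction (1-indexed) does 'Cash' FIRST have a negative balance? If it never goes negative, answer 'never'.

After txn 1: Cash=0
After txn 2: Cash=-260

Answer: 2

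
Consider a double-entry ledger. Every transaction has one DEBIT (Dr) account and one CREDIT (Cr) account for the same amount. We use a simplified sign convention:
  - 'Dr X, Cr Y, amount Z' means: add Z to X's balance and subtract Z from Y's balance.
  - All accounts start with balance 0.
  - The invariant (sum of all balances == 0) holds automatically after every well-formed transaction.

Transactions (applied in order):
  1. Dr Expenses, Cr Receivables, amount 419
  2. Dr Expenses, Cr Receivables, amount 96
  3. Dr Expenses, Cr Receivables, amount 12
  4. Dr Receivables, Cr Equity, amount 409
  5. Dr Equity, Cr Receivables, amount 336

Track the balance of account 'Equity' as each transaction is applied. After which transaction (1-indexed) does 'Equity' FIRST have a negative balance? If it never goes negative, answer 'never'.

Answer: 4

Derivation:
After txn 1: Equity=0
After txn 2: Equity=0
After txn 3: Equity=0
After txn 4: Equity=-409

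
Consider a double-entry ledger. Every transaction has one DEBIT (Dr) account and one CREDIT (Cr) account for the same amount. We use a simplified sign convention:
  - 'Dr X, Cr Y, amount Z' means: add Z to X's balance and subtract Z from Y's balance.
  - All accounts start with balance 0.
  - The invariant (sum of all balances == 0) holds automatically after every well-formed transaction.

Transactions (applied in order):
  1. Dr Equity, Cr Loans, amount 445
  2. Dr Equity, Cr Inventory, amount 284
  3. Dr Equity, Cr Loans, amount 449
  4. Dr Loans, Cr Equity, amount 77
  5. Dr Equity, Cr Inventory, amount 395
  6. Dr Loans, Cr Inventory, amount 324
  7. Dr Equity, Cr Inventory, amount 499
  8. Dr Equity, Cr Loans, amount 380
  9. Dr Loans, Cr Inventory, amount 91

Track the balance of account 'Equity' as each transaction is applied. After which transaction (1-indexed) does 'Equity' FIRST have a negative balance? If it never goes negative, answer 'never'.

After txn 1: Equity=445
After txn 2: Equity=729
After txn 3: Equity=1178
After txn 4: Equity=1101
After txn 5: Equity=1496
After txn 6: Equity=1496
After txn 7: Equity=1995
After txn 8: Equity=2375
After txn 9: Equity=2375

Answer: never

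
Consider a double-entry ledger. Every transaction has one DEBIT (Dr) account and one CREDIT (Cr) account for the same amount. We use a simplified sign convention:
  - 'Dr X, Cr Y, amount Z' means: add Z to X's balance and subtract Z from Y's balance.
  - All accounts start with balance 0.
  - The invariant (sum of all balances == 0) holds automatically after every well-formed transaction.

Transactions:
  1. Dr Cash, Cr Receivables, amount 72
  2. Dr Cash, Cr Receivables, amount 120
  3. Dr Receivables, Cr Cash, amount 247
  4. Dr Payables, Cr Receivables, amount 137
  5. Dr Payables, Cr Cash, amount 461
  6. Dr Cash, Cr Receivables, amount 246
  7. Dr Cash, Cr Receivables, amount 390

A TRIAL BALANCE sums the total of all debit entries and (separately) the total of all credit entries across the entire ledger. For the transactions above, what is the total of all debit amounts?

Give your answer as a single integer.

Answer: 1673

Derivation:
Txn 1: debit+=72
Txn 2: debit+=120
Txn 3: debit+=247
Txn 4: debit+=137
Txn 5: debit+=461
Txn 6: debit+=246
Txn 7: debit+=390
Total debits = 1673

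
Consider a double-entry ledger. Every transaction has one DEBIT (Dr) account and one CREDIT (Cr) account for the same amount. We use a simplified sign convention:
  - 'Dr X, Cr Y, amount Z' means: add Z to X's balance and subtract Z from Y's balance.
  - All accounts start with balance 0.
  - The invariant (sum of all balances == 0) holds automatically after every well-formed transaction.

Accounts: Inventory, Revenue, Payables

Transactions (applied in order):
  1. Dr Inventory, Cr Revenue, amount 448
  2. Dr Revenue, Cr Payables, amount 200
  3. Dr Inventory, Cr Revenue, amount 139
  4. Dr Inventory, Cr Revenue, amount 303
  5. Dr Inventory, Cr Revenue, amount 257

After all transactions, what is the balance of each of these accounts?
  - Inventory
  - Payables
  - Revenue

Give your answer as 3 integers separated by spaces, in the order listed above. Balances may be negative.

Answer: 1147 -200 -947

Derivation:
After txn 1 (Dr Inventory, Cr Revenue, amount 448): Inventory=448 Revenue=-448
After txn 2 (Dr Revenue, Cr Payables, amount 200): Inventory=448 Payables=-200 Revenue=-248
After txn 3 (Dr Inventory, Cr Revenue, amount 139): Inventory=587 Payables=-200 Revenue=-387
After txn 4 (Dr Inventory, Cr Revenue, amount 303): Inventory=890 Payables=-200 Revenue=-690
After txn 5 (Dr Inventory, Cr Revenue, amount 257): Inventory=1147 Payables=-200 Revenue=-947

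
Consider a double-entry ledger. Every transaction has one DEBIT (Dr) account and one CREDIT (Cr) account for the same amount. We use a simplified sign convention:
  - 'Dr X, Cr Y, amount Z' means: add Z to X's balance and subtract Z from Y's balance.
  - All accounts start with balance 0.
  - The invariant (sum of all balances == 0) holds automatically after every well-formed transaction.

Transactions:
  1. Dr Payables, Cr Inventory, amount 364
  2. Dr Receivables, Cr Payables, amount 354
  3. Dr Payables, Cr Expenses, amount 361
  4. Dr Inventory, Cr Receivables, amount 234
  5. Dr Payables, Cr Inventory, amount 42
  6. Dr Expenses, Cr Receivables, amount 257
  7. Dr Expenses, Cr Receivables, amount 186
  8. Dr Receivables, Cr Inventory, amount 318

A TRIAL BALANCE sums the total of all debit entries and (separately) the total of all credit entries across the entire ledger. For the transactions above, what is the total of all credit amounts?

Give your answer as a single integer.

Txn 1: credit+=364
Txn 2: credit+=354
Txn 3: credit+=361
Txn 4: credit+=234
Txn 5: credit+=42
Txn 6: credit+=257
Txn 7: credit+=186
Txn 8: credit+=318
Total credits = 2116

Answer: 2116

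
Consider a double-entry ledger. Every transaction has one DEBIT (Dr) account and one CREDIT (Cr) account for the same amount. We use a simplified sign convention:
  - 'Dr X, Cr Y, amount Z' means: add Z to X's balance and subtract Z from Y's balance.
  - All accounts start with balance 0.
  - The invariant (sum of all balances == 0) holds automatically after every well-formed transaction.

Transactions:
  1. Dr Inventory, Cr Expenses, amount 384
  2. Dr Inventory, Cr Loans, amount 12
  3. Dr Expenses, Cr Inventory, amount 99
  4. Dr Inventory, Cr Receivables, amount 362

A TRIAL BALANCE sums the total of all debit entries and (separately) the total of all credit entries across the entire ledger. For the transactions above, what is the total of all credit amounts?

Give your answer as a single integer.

Txn 1: credit+=384
Txn 2: credit+=12
Txn 3: credit+=99
Txn 4: credit+=362
Total credits = 857

Answer: 857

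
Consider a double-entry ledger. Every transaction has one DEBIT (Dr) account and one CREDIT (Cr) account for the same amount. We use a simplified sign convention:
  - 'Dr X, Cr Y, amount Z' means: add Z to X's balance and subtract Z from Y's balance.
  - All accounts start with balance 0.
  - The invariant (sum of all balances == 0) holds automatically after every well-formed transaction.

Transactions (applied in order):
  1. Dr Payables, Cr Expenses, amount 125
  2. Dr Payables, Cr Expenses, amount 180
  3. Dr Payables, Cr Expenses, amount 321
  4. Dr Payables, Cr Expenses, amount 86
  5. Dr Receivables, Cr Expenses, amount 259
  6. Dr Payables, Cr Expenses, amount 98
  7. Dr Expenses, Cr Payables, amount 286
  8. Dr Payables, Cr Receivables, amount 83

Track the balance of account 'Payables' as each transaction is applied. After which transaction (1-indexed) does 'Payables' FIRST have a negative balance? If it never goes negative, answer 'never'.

After txn 1: Payables=125
After txn 2: Payables=305
After txn 3: Payables=626
After txn 4: Payables=712
After txn 5: Payables=712
After txn 6: Payables=810
After txn 7: Payables=524
After txn 8: Payables=607

Answer: never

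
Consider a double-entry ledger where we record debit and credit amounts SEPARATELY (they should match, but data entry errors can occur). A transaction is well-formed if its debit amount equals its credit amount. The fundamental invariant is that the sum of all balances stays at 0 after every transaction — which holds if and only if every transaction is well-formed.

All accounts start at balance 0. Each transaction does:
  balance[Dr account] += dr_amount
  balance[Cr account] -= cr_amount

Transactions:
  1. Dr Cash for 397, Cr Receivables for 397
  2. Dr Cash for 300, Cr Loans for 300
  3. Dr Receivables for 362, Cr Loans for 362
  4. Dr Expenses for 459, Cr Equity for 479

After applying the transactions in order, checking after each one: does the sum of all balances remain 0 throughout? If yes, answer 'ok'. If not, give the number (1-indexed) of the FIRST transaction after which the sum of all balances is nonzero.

After txn 1: dr=397 cr=397 sum_balances=0
After txn 2: dr=300 cr=300 sum_balances=0
After txn 3: dr=362 cr=362 sum_balances=0
After txn 4: dr=459 cr=479 sum_balances=-20

Answer: 4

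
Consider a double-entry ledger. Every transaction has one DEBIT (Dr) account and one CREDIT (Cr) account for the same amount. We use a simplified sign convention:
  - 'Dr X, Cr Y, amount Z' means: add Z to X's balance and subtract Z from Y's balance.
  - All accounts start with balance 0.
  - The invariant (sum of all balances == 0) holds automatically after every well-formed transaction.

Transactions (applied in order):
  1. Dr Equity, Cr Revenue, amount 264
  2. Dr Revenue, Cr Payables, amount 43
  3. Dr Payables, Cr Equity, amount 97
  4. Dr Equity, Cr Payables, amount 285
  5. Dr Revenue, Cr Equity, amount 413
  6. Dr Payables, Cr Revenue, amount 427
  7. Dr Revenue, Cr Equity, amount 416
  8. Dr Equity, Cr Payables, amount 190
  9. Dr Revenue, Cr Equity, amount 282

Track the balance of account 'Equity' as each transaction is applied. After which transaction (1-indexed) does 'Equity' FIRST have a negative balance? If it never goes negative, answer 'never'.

Answer: 7

Derivation:
After txn 1: Equity=264
After txn 2: Equity=264
After txn 3: Equity=167
After txn 4: Equity=452
After txn 5: Equity=39
After txn 6: Equity=39
After txn 7: Equity=-377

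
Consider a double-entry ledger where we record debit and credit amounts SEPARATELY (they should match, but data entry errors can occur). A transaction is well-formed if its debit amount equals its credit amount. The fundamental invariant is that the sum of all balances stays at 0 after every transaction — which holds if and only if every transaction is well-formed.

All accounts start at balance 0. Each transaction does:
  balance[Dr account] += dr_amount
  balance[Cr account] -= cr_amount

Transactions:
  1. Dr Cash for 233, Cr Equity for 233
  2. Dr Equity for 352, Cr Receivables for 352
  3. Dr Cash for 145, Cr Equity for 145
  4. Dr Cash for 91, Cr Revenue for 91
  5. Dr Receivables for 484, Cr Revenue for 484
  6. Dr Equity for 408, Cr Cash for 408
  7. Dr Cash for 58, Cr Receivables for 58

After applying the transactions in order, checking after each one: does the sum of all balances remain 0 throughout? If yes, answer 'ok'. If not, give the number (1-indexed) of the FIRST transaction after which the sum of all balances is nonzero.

Answer: ok

Derivation:
After txn 1: dr=233 cr=233 sum_balances=0
After txn 2: dr=352 cr=352 sum_balances=0
After txn 3: dr=145 cr=145 sum_balances=0
After txn 4: dr=91 cr=91 sum_balances=0
After txn 5: dr=484 cr=484 sum_balances=0
After txn 6: dr=408 cr=408 sum_balances=0
After txn 7: dr=58 cr=58 sum_balances=0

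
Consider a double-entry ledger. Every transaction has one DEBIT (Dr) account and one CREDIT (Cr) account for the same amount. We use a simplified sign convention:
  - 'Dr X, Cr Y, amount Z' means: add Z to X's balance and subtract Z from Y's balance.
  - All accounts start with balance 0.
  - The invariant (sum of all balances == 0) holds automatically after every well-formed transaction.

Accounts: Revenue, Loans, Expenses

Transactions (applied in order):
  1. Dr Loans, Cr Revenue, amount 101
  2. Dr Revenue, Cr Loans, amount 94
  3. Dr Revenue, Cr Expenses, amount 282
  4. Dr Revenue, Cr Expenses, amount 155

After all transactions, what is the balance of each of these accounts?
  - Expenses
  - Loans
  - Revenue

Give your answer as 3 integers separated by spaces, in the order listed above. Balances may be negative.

Answer: -437 7 430

Derivation:
After txn 1 (Dr Loans, Cr Revenue, amount 101): Loans=101 Revenue=-101
After txn 2 (Dr Revenue, Cr Loans, amount 94): Loans=7 Revenue=-7
After txn 3 (Dr Revenue, Cr Expenses, amount 282): Expenses=-282 Loans=7 Revenue=275
After txn 4 (Dr Revenue, Cr Expenses, amount 155): Expenses=-437 Loans=7 Revenue=430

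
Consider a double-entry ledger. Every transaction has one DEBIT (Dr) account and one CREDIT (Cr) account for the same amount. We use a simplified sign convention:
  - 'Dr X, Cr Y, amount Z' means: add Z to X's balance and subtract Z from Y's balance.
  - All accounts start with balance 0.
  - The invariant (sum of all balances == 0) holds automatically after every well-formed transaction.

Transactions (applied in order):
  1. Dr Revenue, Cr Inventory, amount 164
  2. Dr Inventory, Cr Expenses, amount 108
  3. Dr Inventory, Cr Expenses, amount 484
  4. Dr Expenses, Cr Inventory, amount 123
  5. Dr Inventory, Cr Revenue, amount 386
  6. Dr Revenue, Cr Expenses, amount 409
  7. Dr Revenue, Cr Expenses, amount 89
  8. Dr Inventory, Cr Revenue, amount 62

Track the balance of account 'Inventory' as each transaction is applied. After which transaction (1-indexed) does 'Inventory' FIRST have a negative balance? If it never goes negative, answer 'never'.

Answer: 1

Derivation:
After txn 1: Inventory=-164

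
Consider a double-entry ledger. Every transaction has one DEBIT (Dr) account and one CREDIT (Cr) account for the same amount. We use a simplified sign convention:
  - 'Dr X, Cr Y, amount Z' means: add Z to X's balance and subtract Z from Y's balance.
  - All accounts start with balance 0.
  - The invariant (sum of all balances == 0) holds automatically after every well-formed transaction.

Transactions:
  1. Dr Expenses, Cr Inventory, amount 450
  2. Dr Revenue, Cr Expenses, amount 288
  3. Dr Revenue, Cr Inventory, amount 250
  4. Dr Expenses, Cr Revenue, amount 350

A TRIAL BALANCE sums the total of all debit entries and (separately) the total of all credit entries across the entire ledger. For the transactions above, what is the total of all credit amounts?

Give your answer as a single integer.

Answer: 1338

Derivation:
Txn 1: credit+=450
Txn 2: credit+=288
Txn 3: credit+=250
Txn 4: credit+=350
Total credits = 1338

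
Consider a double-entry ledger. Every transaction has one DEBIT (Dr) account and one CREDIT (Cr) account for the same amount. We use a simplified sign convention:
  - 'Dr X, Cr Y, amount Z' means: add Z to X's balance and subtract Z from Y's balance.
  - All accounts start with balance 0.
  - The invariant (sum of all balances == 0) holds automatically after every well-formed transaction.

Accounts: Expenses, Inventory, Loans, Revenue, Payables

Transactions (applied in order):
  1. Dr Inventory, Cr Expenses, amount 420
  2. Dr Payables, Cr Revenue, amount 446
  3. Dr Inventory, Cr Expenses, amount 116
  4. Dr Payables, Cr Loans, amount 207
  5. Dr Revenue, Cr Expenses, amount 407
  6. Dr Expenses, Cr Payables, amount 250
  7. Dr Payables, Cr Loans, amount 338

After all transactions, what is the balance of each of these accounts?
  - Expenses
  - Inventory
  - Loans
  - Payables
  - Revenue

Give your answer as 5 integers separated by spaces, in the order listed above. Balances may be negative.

Answer: -693 536 -545 741 -39

Derivation:
After txn 1 (Dr Inventory, Cr Expenses, amount 420): Expenses=-420 Inventory=420
After txn 2 (Dr Payables, Cr Revenue, amount 446): Expenses=-420 Inventory=420 Payables=446 Revenue=-446
After txn 3 (Dr Inventory, Cr Expenses, amount 116): Expenses=-536 Inventory=536 Payables=446 Revenue=-446
After txn 4 (Dr Payables, Cr Loans, amount 207): Expenses=-536 Inventory=536 Loans=-207 Payables=653 Revenue=-446
After txn 5 (Dr Revenue, Cr Expenses, amount 407): Expenses=-943 Inventory=536 Loans=-207 Payables=653 Revenue=-39
After txn 6 (Dr Expenses, Cr Payables, amount 250): Expenses=-693 Inventory=536 Loans=-207 Payables=403 Revenue=-39
After txn 7 (Dr Payables, Cr Loans, amount 338): Expenses=-693 Inventory=536 Loans=-545 Payables=741 Revenue=-39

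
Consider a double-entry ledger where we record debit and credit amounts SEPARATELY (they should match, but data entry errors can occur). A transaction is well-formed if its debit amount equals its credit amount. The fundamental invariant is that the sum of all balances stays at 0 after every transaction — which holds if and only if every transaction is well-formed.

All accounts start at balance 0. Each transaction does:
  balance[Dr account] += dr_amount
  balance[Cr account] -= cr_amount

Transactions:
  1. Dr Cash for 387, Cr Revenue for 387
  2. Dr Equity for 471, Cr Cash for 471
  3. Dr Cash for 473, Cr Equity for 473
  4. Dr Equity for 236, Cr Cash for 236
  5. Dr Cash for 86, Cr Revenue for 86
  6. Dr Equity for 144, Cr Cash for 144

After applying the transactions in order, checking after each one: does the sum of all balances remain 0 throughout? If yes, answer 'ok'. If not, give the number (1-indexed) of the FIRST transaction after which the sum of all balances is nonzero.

After txn 1: dr=387 cr=387 sum_balances=0
After txn 2: dr=471 cr=471 sum_balances=0
After txn 3: dr=473 cr=473 sum_balances=0
After txn 4: dr=236 cr=236 sum_balances=0
After txn 5: dr=86 cr=86 sum_balances=0
After txn 6: dr=144 cr=144 sum_balances=0

Answer: ok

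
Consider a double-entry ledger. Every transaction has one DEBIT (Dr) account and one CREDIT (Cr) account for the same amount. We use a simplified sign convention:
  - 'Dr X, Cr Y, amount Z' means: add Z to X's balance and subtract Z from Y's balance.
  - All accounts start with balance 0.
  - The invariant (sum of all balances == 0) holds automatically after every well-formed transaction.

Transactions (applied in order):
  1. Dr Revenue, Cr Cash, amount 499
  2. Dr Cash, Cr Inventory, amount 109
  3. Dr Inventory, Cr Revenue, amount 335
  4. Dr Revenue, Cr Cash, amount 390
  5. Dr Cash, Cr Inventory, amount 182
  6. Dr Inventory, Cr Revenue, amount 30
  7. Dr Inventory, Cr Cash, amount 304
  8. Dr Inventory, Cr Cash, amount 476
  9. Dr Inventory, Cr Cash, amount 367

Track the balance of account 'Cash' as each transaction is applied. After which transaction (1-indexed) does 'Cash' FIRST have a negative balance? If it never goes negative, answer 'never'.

Answer: 1

Derivation:
After txn 1: Cash=-499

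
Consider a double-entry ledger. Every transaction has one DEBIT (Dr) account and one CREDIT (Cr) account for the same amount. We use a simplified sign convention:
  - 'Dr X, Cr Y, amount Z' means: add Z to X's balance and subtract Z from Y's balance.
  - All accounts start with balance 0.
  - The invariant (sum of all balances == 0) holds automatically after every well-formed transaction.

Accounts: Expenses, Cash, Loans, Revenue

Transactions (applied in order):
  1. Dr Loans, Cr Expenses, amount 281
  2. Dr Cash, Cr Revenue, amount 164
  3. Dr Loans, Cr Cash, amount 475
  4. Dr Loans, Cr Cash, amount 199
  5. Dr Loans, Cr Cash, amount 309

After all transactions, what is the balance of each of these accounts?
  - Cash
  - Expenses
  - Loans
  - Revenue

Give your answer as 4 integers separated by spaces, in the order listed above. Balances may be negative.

Answer: -819 -281 1264 -164

Derivation:
After txn 1 (Dr Loans, Cr Expenses, amount 281): Expenses=-281 Loans=281
After txn 2 (Dr Cash, Cr Revenue, amount 164): Cash=164 Expenses=-281 Loans=281 Revenue=-164
After txn 3 (Dr Loans, Cr Cash, amount 475): Cash=-311 Expenses=-281 Loans=756 Revenue=-164
After txn 4 (Dr Loans, Cr Cash, amount 199): Cash=-510 Expenses=-281 Loans=955 Revenue=-164
After txn 5 (Dr Loans, Cr Cash, amount 309): Cash=-819 Expenses=-281 Loans=1264 Revenue=-164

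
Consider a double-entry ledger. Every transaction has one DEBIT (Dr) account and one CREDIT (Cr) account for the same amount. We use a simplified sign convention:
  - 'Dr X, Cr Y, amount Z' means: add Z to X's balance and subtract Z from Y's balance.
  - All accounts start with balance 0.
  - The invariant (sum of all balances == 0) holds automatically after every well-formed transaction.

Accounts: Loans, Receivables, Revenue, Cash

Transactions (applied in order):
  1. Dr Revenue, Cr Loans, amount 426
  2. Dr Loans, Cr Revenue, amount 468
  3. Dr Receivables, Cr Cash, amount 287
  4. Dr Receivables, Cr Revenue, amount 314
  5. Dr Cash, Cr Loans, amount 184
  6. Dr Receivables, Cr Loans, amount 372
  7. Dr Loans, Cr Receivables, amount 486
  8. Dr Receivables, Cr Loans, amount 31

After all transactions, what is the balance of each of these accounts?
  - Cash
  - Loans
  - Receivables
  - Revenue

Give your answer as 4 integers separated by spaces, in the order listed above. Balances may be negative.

After txn 1 (Dr Revenue, Cr Loans, amount 426): Loans=-426 Revenue=426
After txn 2 (Dr Loans, Cr Revenue, amount 468): Loans=42 Revenue=-42
After txn 3 (Dr Receivables, Cr Cash, amount 287): Cash=-287 Loans=42 Receivables=287 Revenue=-42
After txn 4 (Dr Receivables, Cr Revenue, amount 314): Cash=-287 Loans=42 Receivables=601 Revenue=-356
After txn 5 (Dr Cash, Cr Loans, amount 184): Cash=-103 Loans=-142 Receivables=601 Revenue=-356
After txn 6 (Dr Receivables, Cr Loans, amount 372): Cash=-103 Loans=-514 Receivables=973 Revenue=-356
After txn 7 (Dr Loans, Cr Receivables, amount 486): Cash=-103 Loans=-28 Receivables=487 Revenue=-356
After txn 8 (Dr Receivables, Cr Loans, amount 31): Cash=-103 Loans=-59 Receivables=518 Revenue=-356

Answer: -103 -59 518 -356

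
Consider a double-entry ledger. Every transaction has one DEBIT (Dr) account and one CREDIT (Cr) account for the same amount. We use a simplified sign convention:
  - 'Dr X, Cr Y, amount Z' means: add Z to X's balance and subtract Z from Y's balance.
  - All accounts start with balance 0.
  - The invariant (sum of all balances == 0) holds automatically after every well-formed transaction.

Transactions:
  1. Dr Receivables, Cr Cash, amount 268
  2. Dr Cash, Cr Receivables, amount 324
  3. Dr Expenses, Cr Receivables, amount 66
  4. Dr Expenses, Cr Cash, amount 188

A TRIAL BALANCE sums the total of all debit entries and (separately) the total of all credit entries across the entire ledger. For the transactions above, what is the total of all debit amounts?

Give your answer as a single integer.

Answer: 846

Derivation:
Txn 1: debit+=268
Txn 2: debit+=324
Txn 3: debit+=66
Txn 4: debit+=188
Total debits = 846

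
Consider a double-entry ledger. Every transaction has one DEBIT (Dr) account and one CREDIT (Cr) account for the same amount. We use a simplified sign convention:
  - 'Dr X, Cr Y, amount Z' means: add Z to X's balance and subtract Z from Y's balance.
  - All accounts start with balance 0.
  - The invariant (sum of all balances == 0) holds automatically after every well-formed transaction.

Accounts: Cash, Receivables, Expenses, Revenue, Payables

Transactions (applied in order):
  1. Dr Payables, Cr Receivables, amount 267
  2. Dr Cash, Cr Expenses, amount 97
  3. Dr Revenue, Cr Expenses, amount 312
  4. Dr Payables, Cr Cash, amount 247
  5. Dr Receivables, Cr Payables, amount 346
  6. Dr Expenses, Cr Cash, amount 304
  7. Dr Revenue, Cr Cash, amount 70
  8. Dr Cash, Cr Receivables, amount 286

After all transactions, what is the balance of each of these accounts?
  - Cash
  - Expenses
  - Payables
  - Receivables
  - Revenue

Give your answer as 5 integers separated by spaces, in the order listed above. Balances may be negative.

Answer: -238 -105 168 -207 382

Derivation:
After txn 1 (Dr Payables, Cr Receivables, amount 267): Payables=267 Receivables=-267
After txn 2 (Dr Cash, Cr Expenses, amount 97): Cash=97 Expenses=-97 Payables=267 Receivables=-267
After txn 3 (Dr Revenue, Cr Expenses, amount 312): Cash=97 Expenses=-409 Payables=267 Receivables=-267 Revenue=312
After txn 4 (Dr Payables, Cr Cash, amount 247): Cash=-150 Expenses=-409 Payables=514 Receivables=-267 Revenue=312
After txn 5 (Dr Receivables, Cr Payables, amount 346): Cash=-150 Expenses=-409 Payables=168 Receivables=79 Revenue=312
After txn 6 (Dr Expenses, Cr Cash, amount 304): Cash=-454 Expenses=-105 Payables=168 Receivables=79 Revenue=312
After txn 7 (Dr Revenue, Cr Cash, amount 70): Cash=-524 Expenses=-105 Payables=168 Receivables=79 Revenue=382
After txn 8 (Dr Cash, Cr Receivables, amount 286): Cash=-238 Expenses=-105 Payables=168 Receivables=-207 Revenue=382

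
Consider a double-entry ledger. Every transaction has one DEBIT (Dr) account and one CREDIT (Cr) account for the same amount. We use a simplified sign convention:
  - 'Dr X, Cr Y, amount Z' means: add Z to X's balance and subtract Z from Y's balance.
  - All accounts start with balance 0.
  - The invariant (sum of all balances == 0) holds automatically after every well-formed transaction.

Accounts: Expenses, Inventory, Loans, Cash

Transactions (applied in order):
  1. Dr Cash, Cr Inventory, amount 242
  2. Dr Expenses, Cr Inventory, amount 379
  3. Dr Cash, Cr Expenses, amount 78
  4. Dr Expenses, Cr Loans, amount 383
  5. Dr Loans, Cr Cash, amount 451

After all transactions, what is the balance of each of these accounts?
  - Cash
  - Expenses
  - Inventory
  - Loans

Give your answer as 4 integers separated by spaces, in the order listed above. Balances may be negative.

Answer: -131 684 -621 68

Derivation:
After txn 1 (Dr Cash, Cr Inventory, amount 242): Cash=242 Inventory=-242
After txn 2 (Dr Expenses, Cr Inventory, amount 379): Cash=242 Expenses=379 Inventory=-621
After txn 3 (Dr Cash, Cr Expenses, amount 78): Cash=320 Expenses=301 Inventory=-621
After txn 4 (Dr Expenses, Cr Loans, amount 383): Cash=320 Expenses=684 Inventory=-621 Loans=-383
After txn 5 (Dr Loans, Cr Cash, amount 451): Cash=-131 Expenses=684 Inventory=-621 Loans=68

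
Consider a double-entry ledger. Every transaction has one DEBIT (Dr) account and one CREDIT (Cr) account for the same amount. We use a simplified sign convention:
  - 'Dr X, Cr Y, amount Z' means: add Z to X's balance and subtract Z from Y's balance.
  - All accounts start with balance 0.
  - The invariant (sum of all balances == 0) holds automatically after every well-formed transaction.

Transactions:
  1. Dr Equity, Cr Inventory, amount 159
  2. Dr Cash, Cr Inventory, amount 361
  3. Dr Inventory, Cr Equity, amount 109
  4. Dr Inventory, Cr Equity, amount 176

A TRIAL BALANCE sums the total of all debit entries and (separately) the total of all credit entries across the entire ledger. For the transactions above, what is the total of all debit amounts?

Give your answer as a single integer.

Txn 1: debit+=159
Txn 2: debit+=361
Txn 3: debit+=109
Txn 4: debit+=176
Total debits = 805

Answer: 805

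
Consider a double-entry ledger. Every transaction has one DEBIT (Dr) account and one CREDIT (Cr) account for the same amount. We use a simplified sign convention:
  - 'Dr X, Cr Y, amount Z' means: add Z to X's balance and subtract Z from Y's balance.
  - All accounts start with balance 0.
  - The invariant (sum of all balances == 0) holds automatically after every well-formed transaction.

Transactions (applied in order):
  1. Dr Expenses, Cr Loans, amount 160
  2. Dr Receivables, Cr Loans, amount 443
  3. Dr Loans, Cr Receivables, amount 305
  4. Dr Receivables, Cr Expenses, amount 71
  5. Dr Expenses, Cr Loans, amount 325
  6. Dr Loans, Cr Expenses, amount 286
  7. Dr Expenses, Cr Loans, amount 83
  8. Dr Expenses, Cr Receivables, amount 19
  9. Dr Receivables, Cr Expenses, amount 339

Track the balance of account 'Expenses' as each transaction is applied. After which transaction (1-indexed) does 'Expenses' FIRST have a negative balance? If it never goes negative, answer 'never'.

Answer: 9

Derivation:
After txn 1: Expenses=160
After txn 2: Expenses=160
After txn 3: Expenses=160
After txn 4: Expenses=89
After txn 5: Expenses=414
After txn 6: Expenses=128
After txn 7: Expenses=211
After txn 8: Expenses=230
After txn 9: Expenses=-109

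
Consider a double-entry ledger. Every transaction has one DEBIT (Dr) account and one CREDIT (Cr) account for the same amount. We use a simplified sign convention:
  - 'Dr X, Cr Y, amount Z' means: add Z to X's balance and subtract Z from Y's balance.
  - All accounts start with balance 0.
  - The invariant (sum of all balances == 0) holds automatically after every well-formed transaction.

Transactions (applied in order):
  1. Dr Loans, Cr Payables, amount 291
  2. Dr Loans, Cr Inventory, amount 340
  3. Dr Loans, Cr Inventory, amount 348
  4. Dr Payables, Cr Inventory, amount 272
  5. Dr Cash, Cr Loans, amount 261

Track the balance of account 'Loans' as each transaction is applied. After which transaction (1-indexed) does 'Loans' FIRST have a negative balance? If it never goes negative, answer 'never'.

Answer: never

Derivation:
After txn 1: Loans=291
After txn 2: Loans=631
After txn 3: Loans=979
After txn 4: Loans=979
After txn 5: Loans=718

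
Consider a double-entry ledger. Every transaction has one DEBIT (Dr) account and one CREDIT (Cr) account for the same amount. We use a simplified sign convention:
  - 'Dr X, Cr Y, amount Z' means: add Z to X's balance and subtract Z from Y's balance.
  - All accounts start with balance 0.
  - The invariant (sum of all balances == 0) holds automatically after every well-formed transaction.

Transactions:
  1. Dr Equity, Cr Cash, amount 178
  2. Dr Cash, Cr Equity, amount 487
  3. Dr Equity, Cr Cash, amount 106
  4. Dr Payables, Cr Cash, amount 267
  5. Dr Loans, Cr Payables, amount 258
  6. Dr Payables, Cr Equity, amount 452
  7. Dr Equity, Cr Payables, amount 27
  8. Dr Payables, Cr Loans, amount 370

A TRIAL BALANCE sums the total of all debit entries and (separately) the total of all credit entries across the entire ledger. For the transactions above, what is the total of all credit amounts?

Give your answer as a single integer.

Answer: 2145

Derivation:
Txn 1: credit+=178
Txn 2: credit+=487
Txn 3: credit+=106
Txn 4: credit+=267
Txn 5: credit+=258
Txn 6: credit+=452
Txn 7: credit+=27
Txn 8: credit+=370
Total credits = 2145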